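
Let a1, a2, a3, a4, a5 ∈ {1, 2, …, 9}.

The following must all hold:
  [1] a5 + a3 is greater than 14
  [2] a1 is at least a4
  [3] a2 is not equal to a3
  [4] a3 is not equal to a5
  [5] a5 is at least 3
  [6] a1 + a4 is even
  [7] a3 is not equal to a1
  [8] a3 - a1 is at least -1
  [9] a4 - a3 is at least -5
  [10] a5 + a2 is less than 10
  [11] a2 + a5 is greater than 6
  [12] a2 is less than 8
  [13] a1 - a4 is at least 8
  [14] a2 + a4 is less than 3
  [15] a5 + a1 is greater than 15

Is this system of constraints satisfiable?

Constraints 8, 9, and 13 give a4 − a3 ≥ -5, a3 − a1 ≥ -1, a1 − a4 ≥ 8.
Adding all 3 inequalities: the left sides telescope to 0, and the right sides sum to (-5) + (-1) + 8 = 2. So 0 ≥ 2, which is false.

Unsatisfiable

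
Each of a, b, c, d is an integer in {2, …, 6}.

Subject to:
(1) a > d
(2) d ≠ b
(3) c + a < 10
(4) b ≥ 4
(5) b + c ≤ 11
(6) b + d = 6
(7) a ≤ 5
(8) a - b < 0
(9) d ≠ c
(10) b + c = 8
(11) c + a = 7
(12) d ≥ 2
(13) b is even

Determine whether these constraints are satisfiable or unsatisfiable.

Satisfiable

Setting (a, b, c, d) = (3, 4, 4, 2) satisfies everything: constraint 3: c + a = 7; constraint 5: b + c = 8; constraint 6: b + d = 6, and the others follow.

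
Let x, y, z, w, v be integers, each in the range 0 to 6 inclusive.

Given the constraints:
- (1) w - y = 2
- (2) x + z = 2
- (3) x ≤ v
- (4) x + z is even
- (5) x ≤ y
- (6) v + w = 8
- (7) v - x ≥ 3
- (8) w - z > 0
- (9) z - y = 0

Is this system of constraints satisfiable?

The assignment x = 1, y = 1, z = 1, w = 3, v = 5 works:
  constraint 1 holds since w - y = 2.
  constraint 2 holds since x + z = 2.
  constraint 6 holds since v + w = 8.
The rest check out directly.

Satisfiable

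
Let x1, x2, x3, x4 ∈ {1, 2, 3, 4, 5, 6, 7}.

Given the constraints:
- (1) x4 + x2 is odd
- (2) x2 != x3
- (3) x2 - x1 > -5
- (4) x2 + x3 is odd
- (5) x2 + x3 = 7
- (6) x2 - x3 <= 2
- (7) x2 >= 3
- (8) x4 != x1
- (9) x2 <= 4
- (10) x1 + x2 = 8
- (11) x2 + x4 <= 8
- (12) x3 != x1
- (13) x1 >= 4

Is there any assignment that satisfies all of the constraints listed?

Satisfiable

Try x1 = 5, x2 = 3, x3 = 4, x4 = 2.
Check constraint 3: x2 - x1 = -2; constraint 5: x2 + x3 = 7; constraint 6: x2 - x3 = -1. The remaining constraints are straightforward to verify.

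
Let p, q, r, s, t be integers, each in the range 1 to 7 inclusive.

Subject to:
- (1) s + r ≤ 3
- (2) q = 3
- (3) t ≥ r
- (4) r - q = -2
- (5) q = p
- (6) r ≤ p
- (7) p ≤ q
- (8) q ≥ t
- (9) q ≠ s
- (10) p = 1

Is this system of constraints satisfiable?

Unsatisfiable

Constraint 2 fixes q = 3 and constraint 10 fixes p = 1, but constraint 5 requires q = p. Since 3 ≠ 1, contradiction.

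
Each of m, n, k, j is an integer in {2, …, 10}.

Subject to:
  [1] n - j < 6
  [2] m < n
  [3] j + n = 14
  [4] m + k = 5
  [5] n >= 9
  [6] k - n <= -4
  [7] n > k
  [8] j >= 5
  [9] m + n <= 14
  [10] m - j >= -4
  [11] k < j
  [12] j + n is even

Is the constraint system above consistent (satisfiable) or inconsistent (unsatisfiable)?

The assignment m = 2, n = 9, k = 3, j = 5 works:
  constraint 1 holds since n - j = 4.
  constraint 3 holds since j + n = 14.
  constraint 4 holds since m + k = 5.
The rest check out directly.

Satisfiable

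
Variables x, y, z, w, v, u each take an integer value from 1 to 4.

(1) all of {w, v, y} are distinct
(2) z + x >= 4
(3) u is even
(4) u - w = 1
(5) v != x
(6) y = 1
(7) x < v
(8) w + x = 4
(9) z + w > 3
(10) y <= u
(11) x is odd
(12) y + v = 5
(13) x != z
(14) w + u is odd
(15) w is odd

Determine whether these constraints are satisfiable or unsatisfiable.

Satisfiable

Take x = 1, y = 1, z = 3, w = 3, v = 4, u = 4. Then constraint 2: z + x = 4; constraint 4: u - w = 1; constraint 8: w + x = 4, and every other listed constraint is also met.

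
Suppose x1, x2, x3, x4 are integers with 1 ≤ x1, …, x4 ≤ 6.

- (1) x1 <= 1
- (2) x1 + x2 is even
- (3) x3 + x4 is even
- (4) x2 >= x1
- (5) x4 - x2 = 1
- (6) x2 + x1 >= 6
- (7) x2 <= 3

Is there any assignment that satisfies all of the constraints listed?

Unsatisfiable

From constraint 7: x2 ≤ 3. From constraint 1: x1 ≤ 1. Hence x2 + x1 ≤ 4. But constraint 6 requires x2 + x1 ≥ 6, and 6 > 4. Contradiction.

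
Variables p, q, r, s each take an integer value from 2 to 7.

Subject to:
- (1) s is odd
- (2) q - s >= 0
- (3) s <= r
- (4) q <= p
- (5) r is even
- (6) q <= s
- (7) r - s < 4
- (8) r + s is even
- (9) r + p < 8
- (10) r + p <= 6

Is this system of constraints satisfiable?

Unsatisfiable

Constraint 5 makes r even and constraint 1 makes s odd, so r + s must be odd. Constraint 8 says r + s is even — contradiction.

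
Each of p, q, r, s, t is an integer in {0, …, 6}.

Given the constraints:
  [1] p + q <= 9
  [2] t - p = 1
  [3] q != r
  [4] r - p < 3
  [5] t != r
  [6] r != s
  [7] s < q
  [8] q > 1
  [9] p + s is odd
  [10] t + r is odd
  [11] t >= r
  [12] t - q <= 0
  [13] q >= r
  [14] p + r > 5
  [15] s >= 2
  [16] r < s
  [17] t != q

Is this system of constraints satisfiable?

Setting (p, q, r, s, t) = (3, 6, 3, 4, 4) satisfies everything: constraint 1: p + q = 9; constraint 2: t - p = 1; constraint 4: r - p = 0, and the others follow.

Satisfiable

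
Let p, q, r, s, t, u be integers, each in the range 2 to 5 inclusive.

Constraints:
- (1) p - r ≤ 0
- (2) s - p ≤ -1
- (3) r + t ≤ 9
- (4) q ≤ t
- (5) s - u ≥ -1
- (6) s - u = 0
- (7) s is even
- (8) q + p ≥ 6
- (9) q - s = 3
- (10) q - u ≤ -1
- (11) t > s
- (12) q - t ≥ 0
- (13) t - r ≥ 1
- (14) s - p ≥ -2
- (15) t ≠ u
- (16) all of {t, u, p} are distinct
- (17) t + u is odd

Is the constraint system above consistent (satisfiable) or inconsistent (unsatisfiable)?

Unsatisfiable

Constraints 1, 2, 5, 10, 12, and 13 give q − t ≥ 0, t − r ≥ 1, r − p ≥ 0, p − s ≥ 1, s − u ≥ -1, u − q ≥ 1.
Adding all 6 inequalities: the left sides telescope to 0, and the right sides sum to 0 + 1 + 0 + 1 + (-1) + 1 = 2. So 0 ≥ 2, which is false.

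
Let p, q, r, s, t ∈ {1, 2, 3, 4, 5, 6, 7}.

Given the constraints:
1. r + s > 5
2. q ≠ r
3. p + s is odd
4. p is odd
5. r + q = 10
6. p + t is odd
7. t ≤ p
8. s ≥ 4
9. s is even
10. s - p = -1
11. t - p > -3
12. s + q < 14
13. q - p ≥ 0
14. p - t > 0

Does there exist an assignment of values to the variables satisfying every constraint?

Try p = 5, q = 7, r = 3, s = 4, t = 4.
Check constraint 1: r + s = 7; constraint 5: r + q = 10. The remaining constraints are straightforward to verify.

Satisfiable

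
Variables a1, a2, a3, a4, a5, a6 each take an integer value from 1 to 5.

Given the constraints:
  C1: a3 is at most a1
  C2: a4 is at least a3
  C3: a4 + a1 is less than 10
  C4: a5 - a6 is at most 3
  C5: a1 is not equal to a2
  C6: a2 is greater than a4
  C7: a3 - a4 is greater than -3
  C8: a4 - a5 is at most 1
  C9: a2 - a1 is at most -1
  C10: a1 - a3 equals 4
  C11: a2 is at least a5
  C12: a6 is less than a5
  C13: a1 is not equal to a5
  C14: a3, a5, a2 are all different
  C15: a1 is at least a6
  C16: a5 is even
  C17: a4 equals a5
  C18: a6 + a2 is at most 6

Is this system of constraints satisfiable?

Satisfiable

The assignment a1 = 5, a2 = 3, a3 = 1, a4 = 2, a5 = 2, a6 = 1 works:
  constraint 3 holds since a4 + a1 = 7.
  constraint 4 holds since a5 - a6 = 1.
The rest check out directly.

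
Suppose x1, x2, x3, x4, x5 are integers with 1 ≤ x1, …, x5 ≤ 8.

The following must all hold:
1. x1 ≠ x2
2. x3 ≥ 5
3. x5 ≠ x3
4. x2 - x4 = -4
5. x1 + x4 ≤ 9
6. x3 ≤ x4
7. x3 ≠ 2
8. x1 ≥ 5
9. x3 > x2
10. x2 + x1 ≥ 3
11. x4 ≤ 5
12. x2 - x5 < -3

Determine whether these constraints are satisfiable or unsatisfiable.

From constraint 8: x1 ≥ 5. From constraints 2 and 6: x4 ≥ x3 ≥ 5. Hence x1 + x4 ≥ 10. But constraint 5 requires x1 + x4 ≤ 9, and 9 < 10. Contradiction.

Unsatisfiable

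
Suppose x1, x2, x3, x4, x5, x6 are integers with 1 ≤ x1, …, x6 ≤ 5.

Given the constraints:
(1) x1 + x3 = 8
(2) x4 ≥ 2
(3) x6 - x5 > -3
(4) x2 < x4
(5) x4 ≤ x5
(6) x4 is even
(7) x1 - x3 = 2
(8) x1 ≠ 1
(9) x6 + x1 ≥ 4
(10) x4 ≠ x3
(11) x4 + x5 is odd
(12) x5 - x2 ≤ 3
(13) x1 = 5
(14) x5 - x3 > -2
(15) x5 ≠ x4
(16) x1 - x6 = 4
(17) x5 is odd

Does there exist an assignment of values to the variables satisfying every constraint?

Satisfiable

Take x1 = 5, x2 = 1, x3 = 3, x4 = 2, x5 = 3, x6 = 1. Then constraint 1: x1 + x3 = 8; constraint 3: x6 - x5 = -2, and every other listed constraint is also met.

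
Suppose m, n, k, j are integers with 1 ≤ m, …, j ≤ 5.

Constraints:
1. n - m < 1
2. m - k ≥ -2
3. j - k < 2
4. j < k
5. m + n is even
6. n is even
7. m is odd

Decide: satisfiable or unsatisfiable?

Unsatisfiable

Constraint 7 makes m odd and constraint 6 makes n even, so m + n must be odd. Constraint 5 says m + n is even — contradiction.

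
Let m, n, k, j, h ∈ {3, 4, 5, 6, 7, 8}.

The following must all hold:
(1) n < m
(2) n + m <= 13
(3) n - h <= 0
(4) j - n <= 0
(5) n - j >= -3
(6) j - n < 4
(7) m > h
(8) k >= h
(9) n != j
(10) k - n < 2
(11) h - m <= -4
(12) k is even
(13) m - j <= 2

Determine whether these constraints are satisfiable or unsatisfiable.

Unsatisfiable

Constraints 3, 4, 11, and 13 give h − n ≥ 0, n − j ≥ 0, j − m ≥ -2, m − h ≥ 4.
Adding all 4 inequalities: the left sides telescope to 0, and the right sides sum to 0 + 0 + (-2) + 4 = 2. So 0 ≥ 2, which is false.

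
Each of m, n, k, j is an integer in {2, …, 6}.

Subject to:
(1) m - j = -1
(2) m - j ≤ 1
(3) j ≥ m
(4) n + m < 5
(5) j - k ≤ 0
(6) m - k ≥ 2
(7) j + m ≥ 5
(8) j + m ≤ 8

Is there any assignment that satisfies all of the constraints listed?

Constraints 2, 5, and 6 give k − j ≥ 0, j − m ≥ -1, m − k ≥ 2.
Adding all 3 inequalities: the left sides telescope to 0, and the right sides sum to 0 + (-1) + 2 = 1. So 0 ≥ 1, which is false.

Unsatisfiable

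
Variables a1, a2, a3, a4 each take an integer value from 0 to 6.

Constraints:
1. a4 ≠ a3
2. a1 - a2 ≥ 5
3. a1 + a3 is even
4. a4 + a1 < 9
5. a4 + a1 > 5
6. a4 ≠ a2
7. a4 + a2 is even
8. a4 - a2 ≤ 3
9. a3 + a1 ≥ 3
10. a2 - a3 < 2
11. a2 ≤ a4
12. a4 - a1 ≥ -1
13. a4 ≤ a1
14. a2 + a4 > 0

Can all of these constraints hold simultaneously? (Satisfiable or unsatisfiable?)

Constraints 2, 8, and 12 give a1 − a2 ≥ 5, a2 − a4 ≥ -3, a4 − a1 ≥ -1.
Adding all 3 inequalities: the left sides telescope to 0, and the right sides sum to 5 + (-3) + (-1) = 1. So 0 ≥ 1, which is false.

Unsatisfiable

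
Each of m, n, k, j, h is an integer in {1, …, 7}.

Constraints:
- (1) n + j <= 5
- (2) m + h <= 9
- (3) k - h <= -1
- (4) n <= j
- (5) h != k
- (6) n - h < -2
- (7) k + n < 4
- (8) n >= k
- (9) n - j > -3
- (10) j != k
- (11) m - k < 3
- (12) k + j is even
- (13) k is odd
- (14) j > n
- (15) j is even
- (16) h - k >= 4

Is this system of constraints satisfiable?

Constraint 13 makes k odd and constraint 15 makes j even, so k + j must be odd. Constraint 12 says k + j is even — contradiction.

Unsatisfiable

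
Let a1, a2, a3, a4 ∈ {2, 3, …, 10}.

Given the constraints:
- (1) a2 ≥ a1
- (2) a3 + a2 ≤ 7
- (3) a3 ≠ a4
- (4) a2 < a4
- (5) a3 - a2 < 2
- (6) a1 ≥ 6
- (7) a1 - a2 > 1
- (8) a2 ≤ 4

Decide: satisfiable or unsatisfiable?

From constraint 6: a1 ≥ 6. From constraints 1 and 8: a1 ≤ a2 and a2 ≤ 4, so a1 ≤ 4. But 4 < 6, so no value of a1 works.

Unsatisfiable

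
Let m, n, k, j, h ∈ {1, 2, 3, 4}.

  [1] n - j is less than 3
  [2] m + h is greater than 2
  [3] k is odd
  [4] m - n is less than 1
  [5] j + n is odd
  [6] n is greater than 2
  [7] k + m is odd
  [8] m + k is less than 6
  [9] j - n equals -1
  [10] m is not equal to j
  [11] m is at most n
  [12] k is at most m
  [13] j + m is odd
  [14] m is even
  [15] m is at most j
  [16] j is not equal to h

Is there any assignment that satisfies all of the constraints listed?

Take m = 2, n = 4, k = 1, j = 3, h = 2. Then constraint 1: n - j = 1; constraint 2: m + h = 4, and every other listed constraint is also met.

Satisfiable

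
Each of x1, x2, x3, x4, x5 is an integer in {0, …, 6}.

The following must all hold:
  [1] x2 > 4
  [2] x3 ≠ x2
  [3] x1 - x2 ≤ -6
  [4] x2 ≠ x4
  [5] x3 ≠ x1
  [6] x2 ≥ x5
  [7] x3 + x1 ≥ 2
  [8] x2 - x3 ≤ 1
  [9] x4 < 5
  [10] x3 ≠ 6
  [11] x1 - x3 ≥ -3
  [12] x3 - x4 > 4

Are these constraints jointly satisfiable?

Constraints 3, 8, and 11 give x1 − x3 ≥ -3, x3 − x2 ≥ -1, x2 − x1 ≥ 6.
Adding all 3 inequalities: the left sides telescope to 0, and the right sides sum to (-3) + (-1) + 6 = 2. So 0 ≥ 2, which is false.

Unsatisfiable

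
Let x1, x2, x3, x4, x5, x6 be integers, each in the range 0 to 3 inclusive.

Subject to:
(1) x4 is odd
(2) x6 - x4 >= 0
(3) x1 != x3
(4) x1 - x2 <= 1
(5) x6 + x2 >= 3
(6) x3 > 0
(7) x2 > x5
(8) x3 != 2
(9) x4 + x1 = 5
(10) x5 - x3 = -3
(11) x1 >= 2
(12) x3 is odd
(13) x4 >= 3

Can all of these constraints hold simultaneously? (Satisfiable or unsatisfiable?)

Satisfiable

Setting (x1, x2, x3, x4, x5, x6) = (2, 1, 3, 3, 0, 3) satisfies everything: constraint 2: x6 - x4 = 0; constraint 4: x1 - x2 = 1, and the others follow.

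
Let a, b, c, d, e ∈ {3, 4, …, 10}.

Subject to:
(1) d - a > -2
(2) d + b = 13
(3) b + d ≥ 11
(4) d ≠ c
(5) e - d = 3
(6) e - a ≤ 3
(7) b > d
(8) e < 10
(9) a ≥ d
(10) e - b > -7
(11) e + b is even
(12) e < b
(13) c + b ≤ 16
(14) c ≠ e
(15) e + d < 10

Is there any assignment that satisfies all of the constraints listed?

Satisfiable

Setting (a, b, c, d, e) = (4, 10, 4, 3, 6) satisfies everything: constraint 1: d - a = -1; constraint 2: d + b = 13, and the others follow.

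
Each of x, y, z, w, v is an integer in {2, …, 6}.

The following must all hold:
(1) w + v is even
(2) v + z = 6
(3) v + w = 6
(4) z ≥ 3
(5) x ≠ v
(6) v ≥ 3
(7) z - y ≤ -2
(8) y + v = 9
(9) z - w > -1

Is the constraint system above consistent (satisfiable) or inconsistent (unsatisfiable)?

Satisfiable

One satisfying assignment is x = 2, y = 6, z = 3, w = 3, v = 3.
For the less obvious constraints — constraint 2: v + z = 6; constraint 3: v + w = 6; constraint 7: z - y = -3 — and the others hold by inspection.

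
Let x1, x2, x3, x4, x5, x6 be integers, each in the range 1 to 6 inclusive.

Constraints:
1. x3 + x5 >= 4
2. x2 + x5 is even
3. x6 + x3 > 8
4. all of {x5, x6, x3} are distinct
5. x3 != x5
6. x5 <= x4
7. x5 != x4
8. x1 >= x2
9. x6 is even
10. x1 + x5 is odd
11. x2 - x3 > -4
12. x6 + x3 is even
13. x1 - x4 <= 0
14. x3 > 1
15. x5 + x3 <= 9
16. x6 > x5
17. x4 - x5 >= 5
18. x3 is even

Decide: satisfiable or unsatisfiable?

Satisfiable

Setting (x1, x2, x3, x4, x5, x6) = (6, 3, 6, 6, 1, 4) satisfies everything: constraint 1: x3 + x5 = 7; constraint 3: x6 + x3 = 10; constraint 11: x2 - x3 = -3, and the others follow.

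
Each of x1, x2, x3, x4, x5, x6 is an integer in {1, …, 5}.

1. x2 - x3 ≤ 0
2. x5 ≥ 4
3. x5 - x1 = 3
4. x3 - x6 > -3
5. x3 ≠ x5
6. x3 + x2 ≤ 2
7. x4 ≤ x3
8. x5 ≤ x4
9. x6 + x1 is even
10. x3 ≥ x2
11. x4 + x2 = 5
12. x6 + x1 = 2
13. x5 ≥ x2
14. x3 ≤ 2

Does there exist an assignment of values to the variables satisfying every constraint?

Unsatisfiable

From constraints 2 and 8: x4 ≥ x5 and x5 ≥ 4, so x4 ≥ 4. From constraints 7 and 14: x4 ≤ x3 and x3 ≤ 2, so x4 ≤ 2. But 2 < 4, so no value of x4 works.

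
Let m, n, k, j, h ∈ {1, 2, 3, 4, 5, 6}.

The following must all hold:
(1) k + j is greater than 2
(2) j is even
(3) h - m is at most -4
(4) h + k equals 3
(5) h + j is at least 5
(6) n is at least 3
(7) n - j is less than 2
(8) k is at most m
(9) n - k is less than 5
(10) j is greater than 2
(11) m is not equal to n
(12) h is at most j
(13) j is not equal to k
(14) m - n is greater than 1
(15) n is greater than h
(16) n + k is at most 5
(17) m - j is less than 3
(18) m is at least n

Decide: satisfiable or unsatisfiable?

Satisfiable

One satisfying assignment is m = 6, n = 3, k = 1, j = 4, h = 2.
For the less obvious constraints — constraint 1: k + j = 5; constraint 3: h - m = -4; constraint 4: h + k = 3 — and the others hold by inspection.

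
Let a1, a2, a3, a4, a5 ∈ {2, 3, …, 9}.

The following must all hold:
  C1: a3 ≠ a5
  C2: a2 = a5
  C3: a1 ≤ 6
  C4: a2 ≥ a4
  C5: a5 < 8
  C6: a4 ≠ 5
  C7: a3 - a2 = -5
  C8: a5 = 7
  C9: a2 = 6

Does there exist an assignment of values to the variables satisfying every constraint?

Constraint 9 fixes a2 = 6 and constraint 8 fixes a5 = 7, but constraint 2 requires a2 = a5. Since 6 ≠ 7, contradiction.

Unsatisfiable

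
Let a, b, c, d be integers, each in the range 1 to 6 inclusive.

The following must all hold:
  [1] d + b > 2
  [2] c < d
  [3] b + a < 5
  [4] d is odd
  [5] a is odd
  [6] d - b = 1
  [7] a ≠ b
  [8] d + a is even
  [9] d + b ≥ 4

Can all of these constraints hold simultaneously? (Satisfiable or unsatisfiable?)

Satisfiable

Take a = 1, b = 2, c = 1, d = 3. Then constraint 1: d + b = 5; constraint 3: b + a = 3; constraint 6: d - b = 1, and every other listed constraint is also met.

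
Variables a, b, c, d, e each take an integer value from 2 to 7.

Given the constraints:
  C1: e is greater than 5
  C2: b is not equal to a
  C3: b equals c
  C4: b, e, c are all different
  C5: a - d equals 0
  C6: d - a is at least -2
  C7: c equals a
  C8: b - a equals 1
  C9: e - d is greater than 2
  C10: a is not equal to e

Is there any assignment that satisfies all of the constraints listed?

Unsatisfiable

From constraints 3 and 7, b = c = a, so b = a. But constraint 2 says b ≠ a. Contradiction.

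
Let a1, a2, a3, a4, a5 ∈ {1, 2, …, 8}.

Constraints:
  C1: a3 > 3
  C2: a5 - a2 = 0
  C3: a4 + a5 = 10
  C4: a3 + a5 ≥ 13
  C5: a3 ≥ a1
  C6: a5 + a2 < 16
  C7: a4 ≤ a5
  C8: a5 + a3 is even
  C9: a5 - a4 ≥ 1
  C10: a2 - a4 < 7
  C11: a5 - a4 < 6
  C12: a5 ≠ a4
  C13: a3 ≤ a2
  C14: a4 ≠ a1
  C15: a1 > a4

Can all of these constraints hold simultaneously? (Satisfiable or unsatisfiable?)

Satisfiable

Take a1 = 6, a2 = 7, a3 = 7, a4 = 3, a5 = 7. Then constraint 2: a5 - a2 = 0; constraint 3: a4 + a5 = 10; constraint 4: a3 + a5 = 14, and every other listed constraint is also met.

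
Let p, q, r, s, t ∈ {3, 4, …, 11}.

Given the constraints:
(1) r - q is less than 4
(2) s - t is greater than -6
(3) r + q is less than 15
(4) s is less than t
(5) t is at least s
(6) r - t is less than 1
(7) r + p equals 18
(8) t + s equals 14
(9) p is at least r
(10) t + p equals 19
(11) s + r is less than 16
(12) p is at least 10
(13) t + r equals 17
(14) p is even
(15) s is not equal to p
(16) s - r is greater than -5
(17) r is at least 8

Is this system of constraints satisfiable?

One satisfying assignment is p = 10, q = 5, r = 8, s = 5, t = 9.
For the less obvious constraints — constraint 1: r - q = 3; constraint 2: s - t = -4; constraint 3: r + q = 13 — and the others hold by inspection.

Satisfiable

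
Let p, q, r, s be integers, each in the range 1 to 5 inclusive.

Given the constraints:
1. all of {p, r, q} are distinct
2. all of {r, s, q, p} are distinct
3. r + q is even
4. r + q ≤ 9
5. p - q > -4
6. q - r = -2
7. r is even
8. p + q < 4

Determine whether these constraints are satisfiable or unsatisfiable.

Satisfiable

One satisfying assignment is p = 1, q = 2, r = 4, s = 3.
For the less obvious constraints — constraint 4: r + q = 6; constraint 5: p - q = -1; constraint 6: q - r = -2 — and the others hold by inspection.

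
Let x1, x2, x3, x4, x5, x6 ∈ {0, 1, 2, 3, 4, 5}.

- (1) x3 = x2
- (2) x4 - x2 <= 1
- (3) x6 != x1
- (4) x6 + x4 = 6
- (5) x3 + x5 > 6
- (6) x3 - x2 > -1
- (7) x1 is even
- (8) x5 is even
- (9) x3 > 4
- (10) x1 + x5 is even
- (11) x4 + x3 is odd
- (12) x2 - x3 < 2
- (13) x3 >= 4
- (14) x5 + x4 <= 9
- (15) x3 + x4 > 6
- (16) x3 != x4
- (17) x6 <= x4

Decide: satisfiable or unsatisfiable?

Satisfiable

One satisfying assignment is x1 = 4, x2 = 5, x3 = 5, x4 = 4, x5 = 4, x6 = 2.
For the less obvious constraints — constraint 2: x4 - x2 = -1; constraint 4: x6 + x4 = 6 — and the others hold by inspection.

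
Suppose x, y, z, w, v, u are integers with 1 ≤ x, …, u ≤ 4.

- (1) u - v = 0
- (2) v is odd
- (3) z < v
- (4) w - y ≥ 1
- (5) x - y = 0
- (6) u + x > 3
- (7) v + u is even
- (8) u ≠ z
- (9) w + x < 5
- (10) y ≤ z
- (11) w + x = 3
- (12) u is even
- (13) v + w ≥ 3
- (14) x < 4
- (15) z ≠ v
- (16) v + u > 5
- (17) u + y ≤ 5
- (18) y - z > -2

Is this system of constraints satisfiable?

Constraint 2 makes v odd and constraint 12 makes u even, so v + u must be odd. Constraint 7 says v + u is even — contradiction.

Unsatisfiable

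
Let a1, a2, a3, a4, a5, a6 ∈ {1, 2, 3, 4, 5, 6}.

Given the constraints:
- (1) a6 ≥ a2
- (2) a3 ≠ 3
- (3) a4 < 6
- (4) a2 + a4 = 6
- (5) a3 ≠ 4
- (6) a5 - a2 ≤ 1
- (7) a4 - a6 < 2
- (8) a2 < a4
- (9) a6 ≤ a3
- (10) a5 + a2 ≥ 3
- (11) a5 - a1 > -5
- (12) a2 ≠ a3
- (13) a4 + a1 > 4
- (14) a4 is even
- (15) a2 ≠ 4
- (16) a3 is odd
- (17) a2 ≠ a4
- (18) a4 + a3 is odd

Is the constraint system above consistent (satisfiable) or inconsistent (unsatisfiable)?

Try a1 = 3, a2 = 2, a3 = 5, a4 = 4, a5 = 1, a6 = 5.
Check constraint 4: a2 + a4 = 6; constraint 6: a5 - a2 = -1. The remaining constraints are straightforward to verify.

Satisfiable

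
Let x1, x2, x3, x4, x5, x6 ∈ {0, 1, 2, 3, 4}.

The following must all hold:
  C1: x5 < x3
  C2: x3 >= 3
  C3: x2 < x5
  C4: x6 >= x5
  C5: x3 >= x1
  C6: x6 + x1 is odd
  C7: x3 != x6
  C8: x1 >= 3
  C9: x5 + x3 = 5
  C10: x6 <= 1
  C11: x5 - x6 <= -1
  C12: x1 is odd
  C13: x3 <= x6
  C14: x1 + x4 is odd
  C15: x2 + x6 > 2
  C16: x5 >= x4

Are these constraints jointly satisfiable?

From constraints 5 and 8: x3 ≥ x1 and x1 ≥ 3, so x3 ≥ 3. From constraints 10 and 13: x3 ≤ x6 and x6 ≤ 1, so x3 ≤ 1. But 1 < 3, so no value of x3 works.

Unsatisfiable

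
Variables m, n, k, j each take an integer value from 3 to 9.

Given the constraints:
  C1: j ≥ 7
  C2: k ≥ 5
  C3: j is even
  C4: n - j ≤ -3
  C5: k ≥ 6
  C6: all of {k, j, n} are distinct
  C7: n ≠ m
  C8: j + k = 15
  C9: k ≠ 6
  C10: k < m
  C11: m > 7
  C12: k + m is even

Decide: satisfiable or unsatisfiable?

Satisfiable

Try m = 9, n = 4, k = 7, j = 8.
Check constraint 4: n - j = -4; constraint 8: j + k = 15. The remaining constraints are straightforward to verify.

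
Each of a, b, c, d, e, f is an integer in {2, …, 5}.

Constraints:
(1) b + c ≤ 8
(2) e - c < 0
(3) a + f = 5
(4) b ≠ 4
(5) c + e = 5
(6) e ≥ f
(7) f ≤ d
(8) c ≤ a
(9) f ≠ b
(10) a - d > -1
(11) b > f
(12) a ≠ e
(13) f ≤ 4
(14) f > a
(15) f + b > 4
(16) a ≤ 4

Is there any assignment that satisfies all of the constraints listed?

Unsatisfiable

Constraints 2, 6, 8, and 14 give a < f, f ≤ e, e < c, c ≤ a. Chaining: a < f ≤ e < c ≤ a, which forces a < a — impossible.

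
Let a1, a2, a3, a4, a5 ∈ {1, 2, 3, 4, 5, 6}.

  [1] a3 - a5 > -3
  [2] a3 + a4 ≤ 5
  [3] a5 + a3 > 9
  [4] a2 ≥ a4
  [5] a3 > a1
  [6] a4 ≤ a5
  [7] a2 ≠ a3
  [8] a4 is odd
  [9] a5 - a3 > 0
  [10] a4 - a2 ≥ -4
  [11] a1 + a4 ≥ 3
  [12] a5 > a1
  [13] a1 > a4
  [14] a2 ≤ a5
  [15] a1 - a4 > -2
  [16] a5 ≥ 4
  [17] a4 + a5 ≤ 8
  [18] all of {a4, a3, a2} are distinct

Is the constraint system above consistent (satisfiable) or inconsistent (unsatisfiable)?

Satisfiable

One satisfying assignment is a1 = 2, a2 = 2, a3 = 4, a4 = 1, a5 = 6.
For the less obvious constraints — constraint 1: a3 - a5 = -2; constraint 2: a3 + a4 = 5 — and the others hold by inspection.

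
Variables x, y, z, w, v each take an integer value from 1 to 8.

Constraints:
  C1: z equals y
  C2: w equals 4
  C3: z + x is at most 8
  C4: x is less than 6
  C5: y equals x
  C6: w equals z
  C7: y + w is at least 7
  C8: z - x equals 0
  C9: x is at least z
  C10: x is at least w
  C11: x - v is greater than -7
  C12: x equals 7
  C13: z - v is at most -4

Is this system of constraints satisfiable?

Constraint 2 fixes w = 4 and constraint 12 fixes x = 7. Constraints 1, 5, and 6 give w = z = y = x, so w = x. But 4 ≠ 7 — contradiction.

Unsatisfiable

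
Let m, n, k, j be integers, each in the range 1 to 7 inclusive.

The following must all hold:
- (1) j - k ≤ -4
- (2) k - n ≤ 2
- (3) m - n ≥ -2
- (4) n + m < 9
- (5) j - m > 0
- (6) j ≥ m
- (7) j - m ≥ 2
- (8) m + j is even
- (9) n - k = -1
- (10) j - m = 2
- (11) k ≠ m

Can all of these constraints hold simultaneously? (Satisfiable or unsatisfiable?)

Unsatisfiable

Constraints 1, 2, 3, and 7 give j − m ≥ 2, m − n ≥ -2, n − k ≥ -2, k − j ≥ 4.
Adding all 4 inequalities: the left sides telescope to 0, and the right sides sum to 2 + (-2) + (-2) + 4 = 2. So 0 ≥ 2, which is false.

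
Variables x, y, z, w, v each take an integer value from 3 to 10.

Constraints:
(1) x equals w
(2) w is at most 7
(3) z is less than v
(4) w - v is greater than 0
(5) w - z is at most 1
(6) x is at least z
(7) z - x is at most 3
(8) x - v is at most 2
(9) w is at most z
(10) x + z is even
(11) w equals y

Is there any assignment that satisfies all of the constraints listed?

Constraints 3, 4, and 9 give v < w, w ≤ z, z < v. Chaining: v < w ≤ z < v, which forces v < v — impossible.

Unsatisfiable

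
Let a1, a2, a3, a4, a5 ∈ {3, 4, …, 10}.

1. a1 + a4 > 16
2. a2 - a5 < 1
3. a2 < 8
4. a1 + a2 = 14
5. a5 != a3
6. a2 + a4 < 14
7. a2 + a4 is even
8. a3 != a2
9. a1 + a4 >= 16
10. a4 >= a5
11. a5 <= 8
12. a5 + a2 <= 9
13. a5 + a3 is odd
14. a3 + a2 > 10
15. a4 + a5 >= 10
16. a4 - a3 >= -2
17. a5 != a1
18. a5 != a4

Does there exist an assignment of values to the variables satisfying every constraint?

Satisfiable

The assignment a1 = 10, a2 = 4, a3 = 7, a4 = 8, a5 = 4 works:
  constraint 1 holds since a1 + a4 = 18.
  constraint 2 holds since a2 - a5 = 0.
  constraint 4 holds since a1 + a2 = 14.
The rest check out directly.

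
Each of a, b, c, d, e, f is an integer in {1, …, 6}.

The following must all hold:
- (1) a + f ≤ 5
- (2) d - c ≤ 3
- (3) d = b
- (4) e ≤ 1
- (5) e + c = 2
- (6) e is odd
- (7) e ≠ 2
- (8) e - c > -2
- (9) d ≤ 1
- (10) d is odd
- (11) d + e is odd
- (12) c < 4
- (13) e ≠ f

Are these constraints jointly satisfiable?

Constraint 10 makes d odd and constraint 6 makes e odd, so d + e must be even. Constraint 11 says d + e is odd — contradiction.

Unsatisfiable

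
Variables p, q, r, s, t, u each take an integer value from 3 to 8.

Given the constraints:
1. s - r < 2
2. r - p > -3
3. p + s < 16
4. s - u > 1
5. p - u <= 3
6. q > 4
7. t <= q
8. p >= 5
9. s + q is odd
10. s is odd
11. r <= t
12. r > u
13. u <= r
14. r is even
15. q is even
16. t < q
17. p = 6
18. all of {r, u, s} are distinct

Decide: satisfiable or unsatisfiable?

Satisfiable

Setting (p, q, r, s, t, u) = (6, 8, 6, 7, 7, 5) satisfies everything: constraint 1: s - r = 1; constraint 2: r - p = 0, and the others follow.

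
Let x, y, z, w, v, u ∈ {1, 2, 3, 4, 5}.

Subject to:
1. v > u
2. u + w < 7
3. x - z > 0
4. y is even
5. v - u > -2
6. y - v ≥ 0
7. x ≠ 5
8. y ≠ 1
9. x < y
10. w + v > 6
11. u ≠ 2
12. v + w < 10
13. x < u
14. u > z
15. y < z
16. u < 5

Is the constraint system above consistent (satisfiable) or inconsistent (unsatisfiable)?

Unsatisfiable

Constraints 1, 3, 6, 13, and 15 give z < x, x < u, u < v, v ≤ y, y < z. Chaining: z < x < u < v ≤ y < z, which forces z < z — impossible.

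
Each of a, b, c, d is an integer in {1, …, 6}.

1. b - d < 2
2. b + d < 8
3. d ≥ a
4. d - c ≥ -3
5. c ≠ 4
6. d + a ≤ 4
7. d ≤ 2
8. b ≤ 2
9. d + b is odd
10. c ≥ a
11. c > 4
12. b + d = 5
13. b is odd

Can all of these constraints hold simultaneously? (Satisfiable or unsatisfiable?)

Unsatisfiable

From constraint 8: b ≤ 2. From constraint 7: d ≤ 2. Hence b + d ≤ 4. But constraint 12 requires b + d = 5, and 5 > 4. Contradiction.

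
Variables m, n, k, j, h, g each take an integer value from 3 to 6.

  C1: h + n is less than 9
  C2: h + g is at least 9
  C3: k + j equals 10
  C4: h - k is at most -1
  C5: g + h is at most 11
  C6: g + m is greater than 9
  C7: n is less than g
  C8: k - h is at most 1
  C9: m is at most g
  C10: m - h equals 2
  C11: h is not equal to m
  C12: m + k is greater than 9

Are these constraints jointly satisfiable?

Satisfiable

Setting (m, n, k, j, h, g) = (6, 4, 5, 5, 4, 6) satisfies everything: constraint 1: h + n = 8; constraint 2: h + g = 10; constraint 3: k + j = 10, and the others follow.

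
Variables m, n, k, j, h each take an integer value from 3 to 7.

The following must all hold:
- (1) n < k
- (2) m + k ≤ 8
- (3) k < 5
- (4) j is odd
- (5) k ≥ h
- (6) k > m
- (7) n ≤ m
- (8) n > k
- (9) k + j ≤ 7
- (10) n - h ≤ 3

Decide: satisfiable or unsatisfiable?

Unsatisfiable

Constraints 6, 7, and 8 give n ≤ m, m < k, k < n. Chaining: n ≤ m < k < n, which forces n < n — impossible.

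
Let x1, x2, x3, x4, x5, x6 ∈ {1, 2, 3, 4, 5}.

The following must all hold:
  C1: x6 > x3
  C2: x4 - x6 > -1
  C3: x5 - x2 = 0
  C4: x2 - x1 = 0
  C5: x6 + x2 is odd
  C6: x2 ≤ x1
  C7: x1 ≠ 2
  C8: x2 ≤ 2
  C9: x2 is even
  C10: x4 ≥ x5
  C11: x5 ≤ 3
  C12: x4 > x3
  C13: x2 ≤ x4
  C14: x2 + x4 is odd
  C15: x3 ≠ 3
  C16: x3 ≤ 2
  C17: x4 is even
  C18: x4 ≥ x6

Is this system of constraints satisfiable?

Unsatisfiable

Constraint 9 makes x2 even and constraint 17 makes x4 even, so x2 + x4 must be even. Constraint 14 says x2 + x4 is odd — contradiction.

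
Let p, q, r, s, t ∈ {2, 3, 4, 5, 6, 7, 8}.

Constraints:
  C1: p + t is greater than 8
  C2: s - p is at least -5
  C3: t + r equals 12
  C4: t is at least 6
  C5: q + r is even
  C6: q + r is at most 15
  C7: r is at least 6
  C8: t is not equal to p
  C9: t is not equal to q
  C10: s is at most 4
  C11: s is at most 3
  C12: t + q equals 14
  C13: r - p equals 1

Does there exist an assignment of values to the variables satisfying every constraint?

Try p = 5, q = 8, r = 6, s = 2, t = 6.
Check constraint 1: p + t = 11; constraint 2: s - p = -3; constraint 3: t + r = 12. The remaining constraints are straightforward to verify.

Satisfiable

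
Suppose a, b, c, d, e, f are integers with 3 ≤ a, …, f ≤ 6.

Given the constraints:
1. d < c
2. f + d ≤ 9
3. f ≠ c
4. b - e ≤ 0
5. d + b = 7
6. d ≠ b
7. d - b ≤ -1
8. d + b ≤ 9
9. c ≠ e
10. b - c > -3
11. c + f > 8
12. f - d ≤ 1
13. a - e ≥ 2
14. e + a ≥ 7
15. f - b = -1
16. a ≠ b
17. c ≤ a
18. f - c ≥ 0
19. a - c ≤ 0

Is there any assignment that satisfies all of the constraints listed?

Constraints 4, 7, 12, 13, 18, and 19 give a − e ≥ 2, e − b ≥ 0, b − d ≥ 1, d − f ≥ -1, f − c ≥ 0, c − a ≥ 0.
Adding all 6 inequalities: the left sides telescope to 0, and the right sides sum to 2 + 0 + 1 + (-1) + 0 + 0 = 2. So 0 ≥ 2, which is false.

Unsatisfiable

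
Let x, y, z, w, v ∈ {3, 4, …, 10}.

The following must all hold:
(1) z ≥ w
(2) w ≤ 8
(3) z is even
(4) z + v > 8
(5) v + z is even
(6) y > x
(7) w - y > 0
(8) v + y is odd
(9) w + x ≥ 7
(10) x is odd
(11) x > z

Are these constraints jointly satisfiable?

Constraints 1, 6, 7, and 11 give x < y, y < w, w ≤ z, z < x. Chaining: x < y < w ≤ z < x, which forces x < x — impossible.

Unsatisfiable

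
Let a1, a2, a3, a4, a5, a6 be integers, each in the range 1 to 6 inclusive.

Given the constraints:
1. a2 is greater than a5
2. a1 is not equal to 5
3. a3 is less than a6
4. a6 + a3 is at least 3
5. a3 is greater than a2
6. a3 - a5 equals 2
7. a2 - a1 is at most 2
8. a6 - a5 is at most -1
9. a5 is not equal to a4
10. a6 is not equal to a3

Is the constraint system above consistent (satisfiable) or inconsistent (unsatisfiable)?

Unsatisfiable

Constraints 1, 3, 5, and 8 give a3 < a6, a6 < a5, a5 < a2, a2 < a3. Chaining: a3 < a6 < a5 < a2 < a3, which forces a3 < a3 — impossible.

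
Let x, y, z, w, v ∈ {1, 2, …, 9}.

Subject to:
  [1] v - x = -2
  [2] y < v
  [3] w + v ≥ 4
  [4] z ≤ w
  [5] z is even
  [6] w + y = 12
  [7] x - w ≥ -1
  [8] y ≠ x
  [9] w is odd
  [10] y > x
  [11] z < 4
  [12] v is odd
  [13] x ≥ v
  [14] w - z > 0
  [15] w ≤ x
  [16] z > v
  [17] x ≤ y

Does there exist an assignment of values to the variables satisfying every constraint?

Constraints 2, 14, 15, 16, and 17 give v < z, z < w, w ≤ x, x ≤ y, y < v. Chaining: v < z < w ≤ x ≤ y < v, which forces v < v — impossible.

Unsatisfiable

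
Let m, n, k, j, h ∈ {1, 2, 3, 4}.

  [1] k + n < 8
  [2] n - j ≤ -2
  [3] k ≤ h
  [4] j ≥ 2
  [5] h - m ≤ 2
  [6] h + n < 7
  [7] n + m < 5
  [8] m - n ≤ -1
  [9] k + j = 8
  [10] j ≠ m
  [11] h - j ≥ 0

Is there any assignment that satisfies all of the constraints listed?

Constraints 2, 5, 8, and 11 give h − j ≥ 0, j − n ≥ 2, n − m ≥ 1, m − h ≥ -2.
Adding all 4 inequalities: the left sides telescope to 0, and the right sides sum to 0 + 2 + 1 + (-2) = 1. So 0 ≥ 1, which is false.

Unsatisfiable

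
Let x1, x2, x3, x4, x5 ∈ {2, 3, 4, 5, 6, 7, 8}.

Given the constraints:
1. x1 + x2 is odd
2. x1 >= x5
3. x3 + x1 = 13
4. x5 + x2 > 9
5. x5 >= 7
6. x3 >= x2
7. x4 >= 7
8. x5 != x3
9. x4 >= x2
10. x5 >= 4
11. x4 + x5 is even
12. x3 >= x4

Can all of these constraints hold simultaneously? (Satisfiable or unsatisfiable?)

From constraints 7 and 12: x3 ≥ x4 ≥ 7. From constraints 2 and 5: x1 ≥ x5 ≥ 7. Hence x3 + x1 ≥ 14. But constraint 3 requires x3 + x1 = 13, and 13 < 14. Contradiction.

Unsatisfiable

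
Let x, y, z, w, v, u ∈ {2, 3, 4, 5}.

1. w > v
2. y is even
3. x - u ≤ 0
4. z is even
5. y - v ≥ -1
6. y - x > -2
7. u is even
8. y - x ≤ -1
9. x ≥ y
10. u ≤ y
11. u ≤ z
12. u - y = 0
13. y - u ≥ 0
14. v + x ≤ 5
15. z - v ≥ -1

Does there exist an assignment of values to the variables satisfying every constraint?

Constraints 3, 8, and 13 give x − y ≥ 1, y − u ≥ 0, u − x ≥ 0.
Adding all 3 inequalities: the left sides telescope to 0, and the right sides sum to 1 + 0 + 0 = 1. So 0 ≥ 1, which is false.

Unsatisfiable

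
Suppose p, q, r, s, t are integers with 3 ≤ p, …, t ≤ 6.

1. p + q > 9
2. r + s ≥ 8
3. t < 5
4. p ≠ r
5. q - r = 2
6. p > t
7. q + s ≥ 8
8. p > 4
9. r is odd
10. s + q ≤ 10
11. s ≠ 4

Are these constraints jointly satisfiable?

Satisfiable

The assignment p = 5, q = 5, r = 3, s = 5, t = 3 works:
  constraint 1 holds since p + q = 10.
  constraint 2 holds since r + s = 8.
  constraint 5 holds since q - r = 2.
The rest check out directly.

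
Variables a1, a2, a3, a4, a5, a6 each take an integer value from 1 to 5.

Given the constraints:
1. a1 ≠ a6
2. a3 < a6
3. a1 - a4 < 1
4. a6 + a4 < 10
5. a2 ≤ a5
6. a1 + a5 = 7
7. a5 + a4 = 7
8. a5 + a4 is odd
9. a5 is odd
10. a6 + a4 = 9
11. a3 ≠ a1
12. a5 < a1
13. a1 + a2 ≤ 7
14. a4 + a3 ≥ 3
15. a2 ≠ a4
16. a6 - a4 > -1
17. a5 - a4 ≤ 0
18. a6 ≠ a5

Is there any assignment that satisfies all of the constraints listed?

Satisfiable

The assignment a1 = 4, a2 = 3, a3 = 1, a4 = 4, a5 = 3, a6 = 5 works:
  constraint 3 holds since a1 - a4 = 0.
  constraint 4 holds since a6 + a4 = 9.
The rest check out directly.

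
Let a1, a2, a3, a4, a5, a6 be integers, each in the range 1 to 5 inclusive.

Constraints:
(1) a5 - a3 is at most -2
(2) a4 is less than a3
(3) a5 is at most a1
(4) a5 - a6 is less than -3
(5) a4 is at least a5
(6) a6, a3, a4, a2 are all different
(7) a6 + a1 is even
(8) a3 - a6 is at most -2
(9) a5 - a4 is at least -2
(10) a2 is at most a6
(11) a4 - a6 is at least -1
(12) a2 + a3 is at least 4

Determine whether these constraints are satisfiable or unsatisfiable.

Unsatisfiable

Constraints 1, 8, 9, and 11 give a5 − a4 ≥ -2, a4 − a6 ≥ -1, a6 − a3 ≥ 2, a3 − a5 ≥ 2.
Adding all 4 inequalities: the left sides telescope to 0, and the right sides sum to (-2) + (-1) + 2 + 2 = 1. So 0 ≥ 1, which is false.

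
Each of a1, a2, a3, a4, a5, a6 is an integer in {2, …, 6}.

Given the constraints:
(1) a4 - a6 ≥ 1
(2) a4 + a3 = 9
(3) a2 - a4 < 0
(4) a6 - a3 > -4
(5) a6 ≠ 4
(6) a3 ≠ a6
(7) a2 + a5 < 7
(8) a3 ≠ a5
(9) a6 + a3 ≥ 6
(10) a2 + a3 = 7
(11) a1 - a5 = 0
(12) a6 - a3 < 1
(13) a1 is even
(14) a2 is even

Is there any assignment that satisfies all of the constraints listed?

Try a1 = 4, a2 = 2, a3 = 5, a4 = 4, a5 = 4, a6 = 3.
Check constraint 1: a4 - a6 = 1; constraint 2: a4 + a3 = 9. The remaining constraints are straightforward to verify.

Satisfiable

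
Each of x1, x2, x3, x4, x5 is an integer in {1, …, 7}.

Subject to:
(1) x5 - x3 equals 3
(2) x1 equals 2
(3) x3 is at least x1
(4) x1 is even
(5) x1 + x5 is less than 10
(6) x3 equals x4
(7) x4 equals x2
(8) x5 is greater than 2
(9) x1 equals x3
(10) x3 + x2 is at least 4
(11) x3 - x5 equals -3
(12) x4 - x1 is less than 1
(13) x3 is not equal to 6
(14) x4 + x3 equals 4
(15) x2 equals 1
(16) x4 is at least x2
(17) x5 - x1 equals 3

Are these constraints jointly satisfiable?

Unsatisfiable

Constraint 2 fixes x1 = 2 and constraint 15 fixes x2 = 1. Constraints 6, 7, and 9 give x1 = x3 = x4 = x2, so x1 = x2. But 2 ≠ 1 — contradiction.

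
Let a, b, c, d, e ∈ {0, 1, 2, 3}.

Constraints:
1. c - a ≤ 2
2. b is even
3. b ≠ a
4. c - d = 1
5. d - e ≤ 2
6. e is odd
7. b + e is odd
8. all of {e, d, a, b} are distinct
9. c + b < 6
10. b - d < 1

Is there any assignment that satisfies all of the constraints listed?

Satisfiable

The assignment a = 3, b = 0, c = 3, d = 2, e = 1 works:
  constraint 1 holds since c - a = 0.
  constraint 4 holds since c - d = 1.
  constraint 5 holds since d - e = 1.
The rest check out directly.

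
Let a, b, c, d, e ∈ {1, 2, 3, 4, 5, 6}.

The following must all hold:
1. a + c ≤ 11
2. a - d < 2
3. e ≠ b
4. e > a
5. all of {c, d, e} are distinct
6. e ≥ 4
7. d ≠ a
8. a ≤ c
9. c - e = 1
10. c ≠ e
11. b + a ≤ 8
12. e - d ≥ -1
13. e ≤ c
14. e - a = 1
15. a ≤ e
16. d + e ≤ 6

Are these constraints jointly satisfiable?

One satisfying assignment is a = 3, b = 2, c = 5, d = 2, e = 4.
For the less obvious constraints — constraint 1: a + c = 8; constraint 2: a - d = 1 — and the others hold by inspection.

Satisfiable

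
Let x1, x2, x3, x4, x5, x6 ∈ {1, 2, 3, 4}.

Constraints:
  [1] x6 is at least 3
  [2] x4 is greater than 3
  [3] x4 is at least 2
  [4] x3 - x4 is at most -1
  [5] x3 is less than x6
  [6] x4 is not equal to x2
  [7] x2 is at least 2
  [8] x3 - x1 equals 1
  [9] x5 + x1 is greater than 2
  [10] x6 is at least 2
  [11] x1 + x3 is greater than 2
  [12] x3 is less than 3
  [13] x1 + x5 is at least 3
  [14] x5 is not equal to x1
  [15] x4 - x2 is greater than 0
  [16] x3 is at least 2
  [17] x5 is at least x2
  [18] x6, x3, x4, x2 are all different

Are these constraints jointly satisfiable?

Constraints 3, 7, 10, and 16 confine each of x6, x3, x4, x2 to the 3 values {2, …, 4} (the domain already gives each ≤ 4).
Constraint 18 requires all 4 of them to be distinct, but only 3 values are available — impossible by the pigeonhole principle.

Unsatisfiable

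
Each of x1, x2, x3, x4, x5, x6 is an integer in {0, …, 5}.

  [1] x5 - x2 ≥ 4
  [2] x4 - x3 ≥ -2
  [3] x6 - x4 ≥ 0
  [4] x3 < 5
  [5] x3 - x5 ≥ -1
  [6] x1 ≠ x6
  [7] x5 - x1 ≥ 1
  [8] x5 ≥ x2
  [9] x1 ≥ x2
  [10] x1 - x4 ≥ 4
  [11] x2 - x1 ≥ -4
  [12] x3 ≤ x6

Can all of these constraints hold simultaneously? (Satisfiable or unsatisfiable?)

Unsatisfiable

Constraints 1, 2, 5, 10, and 11 give x2 − x1 ≥ -4, x1 − x4 ≥ 4, x4 − x3 ≥ -2, x3 − x5 ≥ -1, x5 − x2 ≥ 4.
Adding all 5 inequalities: the left sides telescope to 0, and the right sides sum to (-4) + 4 + (-2) + (-1) + 4 = 1. So 0 ≥ 1, which is false.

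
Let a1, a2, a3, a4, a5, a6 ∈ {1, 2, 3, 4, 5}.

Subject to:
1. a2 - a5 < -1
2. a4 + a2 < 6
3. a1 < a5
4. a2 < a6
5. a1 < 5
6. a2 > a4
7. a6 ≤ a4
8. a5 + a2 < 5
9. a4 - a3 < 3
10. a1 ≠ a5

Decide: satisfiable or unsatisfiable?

Constraints 4, 6, and 7 give a2 < a6, a6 ≤ a4, a4 < a2. Chaining: a2 < a6 ≤ a4 < a2, which forces a2 < a2 — impossible.

Unsatisfiable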